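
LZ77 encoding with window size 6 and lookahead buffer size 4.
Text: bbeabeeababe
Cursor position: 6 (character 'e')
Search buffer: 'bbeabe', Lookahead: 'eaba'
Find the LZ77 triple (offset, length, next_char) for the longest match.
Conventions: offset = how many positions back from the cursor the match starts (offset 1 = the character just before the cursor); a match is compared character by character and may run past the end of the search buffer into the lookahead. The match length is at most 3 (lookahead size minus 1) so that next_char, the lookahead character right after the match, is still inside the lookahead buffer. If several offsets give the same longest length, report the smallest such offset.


Try each offset into the search buffer:
  offset=1 (pos 5, char 'e'): match length 1
  offset=2 (pos 4, char 'b'): match length 0
  offset=3 (pos 3, char 'a'): match length 0
  offset=4 (pos 2, char 'e'): match length 3
  offset=5 (pos 1, char 'b'): match length 0
  offset=6 (pos 0, char 'b'): match length 0
Longest match has length 3 at offset 4.
next_char = character at position 6 + 3 = 9 -> 'a'

Best match: offset=4, length=3 (matching 'eab' starting at position 2)
LZ77 triple: (4, 3, 'a')


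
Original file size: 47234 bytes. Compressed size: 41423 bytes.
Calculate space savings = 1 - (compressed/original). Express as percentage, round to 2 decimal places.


ratio = compressed/original = 41423/47234 = 0.876974
savings = 1 - ratio = 1 - 0.876974 = 0.123026
as a percentage: 0.123026 * 100 = 12.3%

Space savings = 1 - 41423/47234 = 12.3%


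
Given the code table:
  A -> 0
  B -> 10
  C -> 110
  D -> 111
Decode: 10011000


Decoding:
10 -> B
0 -> A
110 -> C
0 -> A
0 -> A


Result: BACAA


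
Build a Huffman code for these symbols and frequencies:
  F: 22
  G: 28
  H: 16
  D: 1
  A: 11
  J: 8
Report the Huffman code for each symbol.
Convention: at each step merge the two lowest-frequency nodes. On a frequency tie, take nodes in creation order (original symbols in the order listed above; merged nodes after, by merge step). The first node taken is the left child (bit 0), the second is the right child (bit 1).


Huffman tree construction:
Step 1: Merge D(1) + J(8) = 9
Step 2: Merge (D+J)(9) + A(11) = 20
Step 3: Merge H(16) + ((D+J)+A)(20) = 36
Step 4: Merge F(22) + G(28) = 50
Step 5: Merge (H+((D+J)+A))(36) + (F+G)(50) = 86
Read each symbol's code off the tree from the root (left child = 0, right child = 1).

Codes:
  F: 10 (length 2)
  G: 11 (length 2)
  H: 00 (length 2)
  D: 0100 (length 4)
  A: 011 (length 3)
  J: 0101 (length 4)
Average code length: 201/86 = 2.3372 bits/symbol


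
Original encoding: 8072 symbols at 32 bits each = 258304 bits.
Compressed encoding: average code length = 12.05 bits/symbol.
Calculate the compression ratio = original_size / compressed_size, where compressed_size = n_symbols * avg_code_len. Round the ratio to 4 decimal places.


original_size = n_symbols * orig_bits = 8072 * 32 = 258304 bits
compressed_size = n_symbols * avg_code_len = 8072 * 12.05 = 97267.6 bits
ratio = original_size / compressed_size = 258304 / 97267.6 = 2.6556

Compression ratio = 2.6556


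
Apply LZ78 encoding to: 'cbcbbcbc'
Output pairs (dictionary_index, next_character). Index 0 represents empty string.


LZ78 encoding steps:
Dictionary: {0: ''}
Step 1: w='' (idx 0), next='c' -> output (0, 'c'), add 'c' as idx 1
Step 2: w='' (idx 0), next='b' -> output (0, 'b'), add 'b' as idx 2
Step 3: w='c' (idx 1), next='b' -> output (1, 'b'), add 'cb' as idx 3
Step 4: w='b' (idx 2), next='c' -> output (2, 'c'), add 'bc' as idx 4
Step 5: w='bc' (idx 4), end of input -> output (4, '')


Encoded: [(0, 'c'), (0, 'b'), (1, 'b'), (2, 'c'), (4, '')]


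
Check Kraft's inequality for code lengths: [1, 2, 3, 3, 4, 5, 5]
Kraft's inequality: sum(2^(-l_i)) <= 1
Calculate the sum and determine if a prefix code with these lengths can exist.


Sum = 2^(-1) + 2^(-2) + 2^(-3) + 2^(-3) + 2^(-4) + 2^(-5) + 2^(-5)
    = 0.5 + 0.25 + 0.125 + 0.125 + 0.0625 + 0.03125 + 0.03125
    = 36/32 = 1.125
Since 1.125 > 1, Kraft's inequality is NOT satisfied.
A prefix code with these lengths CANNOT exist.

Kraft sum = 1.125. Not satisfied.


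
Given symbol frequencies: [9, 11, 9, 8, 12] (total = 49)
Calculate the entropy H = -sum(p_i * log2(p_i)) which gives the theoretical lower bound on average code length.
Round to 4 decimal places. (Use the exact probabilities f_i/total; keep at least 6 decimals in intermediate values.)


Per-symbol terms -p_i * log2(p_i) with p_i = f_i/49:
  p = 9/49 = 0.183673: log2(p) = -2.444785, -p*log2(p) = 0.449042
  p = 11/49 = 0.224490: log2(p) = -2.155278, -p*log2(p) = 0.483838
  p = 9/49 = 0.183673: log2(p) = -2.444785, -p*log2(p) = 0.449042
  p = 8/49 = 0.163265: log2(p) = -2.614710, -p*log2(p) = 0.426891
  p = 12/49 = 0.244898: log2(p) = -2.029747, -p*log2(p) = 0.497081
H = 0.449042 + 0.483838 + 0.449042 + 0.426891 + 0.497081 = 2.305894

H = 2.3059 bits/symbol


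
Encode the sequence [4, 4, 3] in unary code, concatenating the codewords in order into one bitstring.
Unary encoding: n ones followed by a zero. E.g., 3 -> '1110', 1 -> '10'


Encode each number as n ones followed by a terminating 0:
  4 -> 11110 (5 bits)
  4 -> 11110 (5 bits)
  3 -> 1110 (4 bits)
Total length = 5 + 5 + 4 = 14 bits.

Unary([4, 4, 3]) = 11110111101110 (14 bits)


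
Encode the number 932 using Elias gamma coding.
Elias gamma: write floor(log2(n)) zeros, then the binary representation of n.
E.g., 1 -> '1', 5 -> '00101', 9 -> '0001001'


num_bits = floor(log2(932)) + 1 = 10
leading_zeros = num_bits - 1 = 9
binary(932) = 1110100100

Elias gamma(932) = '000000000' + '1110100100' = 0000000001110100100 (19 bits)


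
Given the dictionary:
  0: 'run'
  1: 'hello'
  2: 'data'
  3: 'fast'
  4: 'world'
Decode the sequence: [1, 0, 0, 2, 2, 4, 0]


Look up each index in the dictionary:
  1 -> 'hello'
  0 -> 'run'
  0 -> 'run'
  2 -> 'data'
  2 -> 'data'
  4 -> 'world'
  0 -> 'run'

Decoded: "hello run run data data world run"


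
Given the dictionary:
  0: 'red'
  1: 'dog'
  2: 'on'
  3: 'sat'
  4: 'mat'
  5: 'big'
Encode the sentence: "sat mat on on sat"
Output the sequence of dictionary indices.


Look up each word in the dictionary:
  'sat' -> 3
  'mat' -> 4
  'on' -> 2
  'on' -> 2
  'sat' -> 3

Encoded: [3, 4, 2, 2, 3]


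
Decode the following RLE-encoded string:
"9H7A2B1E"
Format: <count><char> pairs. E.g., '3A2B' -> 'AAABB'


Expanding each <count><char> pair:
  9H -> 'HHHHHHHHH'
  7A -> 'AAAAAAA'
  2B -> 'BB'
  1E -> 'E'

Decoded = HHHHHHHHHAAAAAAABBE


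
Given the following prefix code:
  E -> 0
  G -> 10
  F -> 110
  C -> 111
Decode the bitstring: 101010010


Decoding step by step:
Bits 10 -> G
Bits 10 -> G
Bits 10 -> G
Bits 0 -> E
Bits 10 -> G


Decoded message: GGGEG


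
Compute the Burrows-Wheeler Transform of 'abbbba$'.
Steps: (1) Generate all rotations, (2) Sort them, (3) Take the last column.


Rotations (sorted):
  0: $abbbba -> last char: a
  1: a$abbbb -> last char: b
  2: abbbba$ -> last char: $
  3: ba$abbb -> last char: b
  4: bba$abb -> last char: b
  5: bbba$ab -> last char: b
  6: bbbba$a -> last char: a


BWT = ab$bbba


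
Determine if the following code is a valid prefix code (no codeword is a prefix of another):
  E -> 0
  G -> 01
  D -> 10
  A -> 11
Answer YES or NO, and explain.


Checking each pair (does one codeword prefix another?):
  E='0' vs G='01': prefix -- VIOLATION

NO -- this is NOT a valid prefix code. E (0) is a prefix of G (01).


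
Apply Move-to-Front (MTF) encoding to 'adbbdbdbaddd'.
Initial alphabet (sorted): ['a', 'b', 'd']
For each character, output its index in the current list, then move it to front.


MTF encoding:
'a': index 0 in ['a', 'b', 'd'] -> ['a', 'b', 'd']
'd': index 2 in ['a', 'b', 'd'] -> ['d', 'a', 'b']
'b': index 2 in ['d', 'a', 'b'] -> ['b', 'd', 'a']
'b': index 0 in ['b', 'd', 'a'] -> ['b', 'd', 'a']
'd': index 1 in ['b', 'd', 'a'] -> ['d', 'b', 'a']
'b': index 1 in ['d', 'b', 'a'] -> ['b', 'd', 'a']
'd': index 1 in ['b', 'd', 'a'] -> ['d', 'b', 'a']
'b': index 1 in ['d', 'b', 'a'] -> ['b', 'd', 'a']
'a': index 2 in ['b', 'd', 'a'] -> ['a', 'b', 'd']
'd': index 2 in ['a', 'b', 'd'] -> ['d', 'a', 'b']
'd': index 0 in ['d', 'a', 'b'] -> ['d', 'a', 'b']
'd': index 0 in ['d', 'a', 'b'] -> ['d', 'a', 'b']


Output: [0, 2, 2, 0, 1, 1, 1, 1, 2, 2, 0, 0]


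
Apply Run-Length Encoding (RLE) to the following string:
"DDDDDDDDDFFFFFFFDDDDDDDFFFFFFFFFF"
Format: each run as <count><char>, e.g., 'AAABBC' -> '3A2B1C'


Scanning runs left to right:
  i=0: run of 'D' x 9 -> '9D'
  i=9: run of 'F' x 7 -> '7F'
  i=16: run of 'D' x 7 -> '7D'
  i=23: run of 'F' x 10 -> '10F'

RLE = 9D7F7D10F


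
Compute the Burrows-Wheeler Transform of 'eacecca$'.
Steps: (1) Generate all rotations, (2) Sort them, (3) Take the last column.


Rotations (sorted):
  0: $eacecca -> last char: a
  1: a$eacecc -> last char: c
  2: acecca$e -> last char: e
  3: ca$eacec -> last char: c
  4: cca$eace -> last char: e
  5: cecca$ea -> last char: a
  6: eacecca$ -> last char: $
  7: ecca$eac -> last char: c


BWT = acecea$c


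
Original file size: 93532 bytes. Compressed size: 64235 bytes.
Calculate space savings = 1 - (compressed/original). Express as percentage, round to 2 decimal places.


ratio = compressed/original = 64235/93532 = 0.68677
savings = 1 - ratio = 1 - 0.68677 = 0.31323
as a percentage: 0.31323 * 100 = 31.32%

Space savings = 1 - 64235/93532 = 31.32%


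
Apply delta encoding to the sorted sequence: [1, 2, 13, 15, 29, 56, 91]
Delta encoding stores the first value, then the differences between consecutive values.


First value: 1
Deltas:
  2 - 1 = 1
  13 - 2 = 11
  15 - 13 = 2
  29 - 15 = 14
  56 - 29 = 27
  91 - 56 = 35


Delta encoded: [1, 1, 11, 2, 14, 27, 35]


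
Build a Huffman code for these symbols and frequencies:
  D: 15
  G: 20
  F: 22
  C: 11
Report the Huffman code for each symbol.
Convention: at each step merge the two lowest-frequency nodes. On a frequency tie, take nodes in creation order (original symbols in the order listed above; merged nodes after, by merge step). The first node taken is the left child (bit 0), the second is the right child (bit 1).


Huffman tree construction:
Step 1: Merge C(11) + D(15) = 26
Step 2: Merge G(20) + F(22) = 42
Step 3: Merge (C+D)(26) + (G+F)(42) = 68
Read each symbol's code off the tree from the root (left child = 0, right child = 1).

Codes:
  D: 01 (length 2)
  G: 10 (length 2)
  F: 11 (length 2)
  C: 00 (length 2)
Average code length: 136/68 = 2.0000 bits/symbol


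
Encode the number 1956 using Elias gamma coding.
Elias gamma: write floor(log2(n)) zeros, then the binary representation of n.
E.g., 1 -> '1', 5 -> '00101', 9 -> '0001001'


num_bits = floor(log2(1956)) + 1 = 11
leading_zeros = num_bits - 1 = 10
binary(1956) = 11110100100

Elias gamma(1956) = '0000000000' + '11110100100' = 000000000011110100100 (21 bits)


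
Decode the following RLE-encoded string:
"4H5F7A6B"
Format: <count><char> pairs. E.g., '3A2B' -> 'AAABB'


Expanding each <count><char> pair:
  4H -> 'HHHH'
  5F -> 'FFFFF'
  7A -> 'AAAAAAA'
  6B -> 'BBBBBB'

Decoded = HHHHFFFFFAAAAAAABBBBBB


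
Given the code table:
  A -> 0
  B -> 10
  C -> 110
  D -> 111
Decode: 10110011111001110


Decoding:
10 -> B
110 -> C
0 -> A
111 -> D
110 -> C
0 -> A
111 -> D
0 -> A


Result: BCADCADA


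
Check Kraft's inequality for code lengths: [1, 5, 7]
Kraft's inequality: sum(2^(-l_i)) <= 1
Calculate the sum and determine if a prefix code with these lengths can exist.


Sum = 2^(-1) + 2^(-5) + 2^(-7)
    = 0.5 + 0.03125 + 0.0078125
    = 69/128 = 0.5390625
Since 0.5390625 <= 1, Kraft's inequality IS satisfied.
A prefix code with these lengths CAN exist.

Kraft sum = 0.5390625. Satisfied.


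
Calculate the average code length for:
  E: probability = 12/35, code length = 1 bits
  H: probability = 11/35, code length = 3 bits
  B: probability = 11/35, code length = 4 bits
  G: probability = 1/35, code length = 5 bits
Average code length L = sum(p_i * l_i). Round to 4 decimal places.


Weighted contributions p_i * l_i:
  E: (12/35) * 1 = 12/35
  H: (11/35) * 3 = 33/35
  B: (11/35) * 4 = 44/35
  G: (1/35) * 5 = 5/35
Sum = (12 + 33 + 44 + 5)/35 = 94/35

L = 94/35 = 2.6857 bits/symbol


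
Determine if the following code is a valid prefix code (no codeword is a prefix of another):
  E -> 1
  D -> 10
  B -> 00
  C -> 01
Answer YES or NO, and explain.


Checking each pair (does one codeword prefix another?):
  E='1' vs D='10': prefix -- VIOLATION

NO -- this is NOT a valid prefix code. E (1) is a prefix of D (10).


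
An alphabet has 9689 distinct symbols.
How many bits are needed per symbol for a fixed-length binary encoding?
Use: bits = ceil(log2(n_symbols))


log2(9689) = 13.2421
Bracket: 2^13 = 8192 < 9689 <= 2^14 = 16384
So ceil(log2(9689)) = 14

bits = ceil(log2(9689)) = ceil(13.2421) = 14 bits


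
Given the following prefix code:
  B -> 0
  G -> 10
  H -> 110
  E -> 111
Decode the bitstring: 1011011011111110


Decoding step by step:
Bits 10 -> G
Bits 110 -> H
Bits 110 -> H
Bits 111 -> E
Bits 111 -> E
Bits 10 -> G


Decoded message: GHHEEG


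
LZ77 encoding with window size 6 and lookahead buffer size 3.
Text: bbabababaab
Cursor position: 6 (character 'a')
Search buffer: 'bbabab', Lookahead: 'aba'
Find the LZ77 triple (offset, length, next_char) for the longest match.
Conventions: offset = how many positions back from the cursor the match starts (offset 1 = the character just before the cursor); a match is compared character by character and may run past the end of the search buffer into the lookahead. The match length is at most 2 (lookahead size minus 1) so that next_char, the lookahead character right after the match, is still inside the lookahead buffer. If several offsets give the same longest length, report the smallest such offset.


Try each offset into the search buffer:
  offset=1 (pos 5, char 'b'): match length 0
  offset=2 (pos 4, char 'a'): match length 2
  offset=3 (pos 3, char 'b'): match length 0
  offset=4 (pos 2, char 'a'): match length 2
  offset=5 (pos 1, char 'b'): match length 0
  offset=6 (pos 0, char 'b'): match length 0
Longest match has length 2, found at offsets 2, 4; take the smallest, offset 2.
next_char = character at position 6 + 2 = 8 -> 'a'

Best match: offset=2, length=2 (matching 'ab' starting at position 4)
LZ77 triple: (2, 2, 'a')


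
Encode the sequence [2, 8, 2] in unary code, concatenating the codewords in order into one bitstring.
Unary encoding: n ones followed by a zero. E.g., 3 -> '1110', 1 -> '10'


Encode each number as n ones followed by a terminating 0:
  2 -> 110 (3 bits)
  8 -> 111111110 (9 bits)
  2 -> 110 (3 bits)
Total length = 3 + 9 + 3 = 15 bits.

Unary([2, 8, 2]) = 110111111110110 (15 bits)


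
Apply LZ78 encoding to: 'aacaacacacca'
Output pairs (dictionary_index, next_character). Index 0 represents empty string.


LZ78 encoding steps:
Dictionary: {0: ''}
Step 1: w='' (idx 0), next='a' -> output (0, 'a'), add 'a' as idx 1
Step 2: w='a' (idx 1), next='c' -> output (1, 'c'), add 'ac' as idx 2
Step 3: w='a' (idx 1), next='a' -> output (1, 'a'), add 'aa' as idx 3
Step 4: w='' (idx 0), next='c' -> output (0, 'c'), add 'c' as idx 4
Step 5: w='ac' (idx 2), next='a' -> output (2, 'a'), add 'aca' as idx 5
Step 6: w='c' (idx 4), next='c' -> output (4, 'c'), add 'cc' as idx 6
Step 7: w='a' (idx 1), end of input -> output (1, '')


Encoded: [(0, 'a'), (1, 'c'), (1, 'a'), (0, 'c'), (2, 'a'), (4, 'c'), (1, '')]


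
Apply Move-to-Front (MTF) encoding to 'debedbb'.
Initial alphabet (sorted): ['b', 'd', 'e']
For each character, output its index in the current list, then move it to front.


MTF encoding:
'd': index 1 in ['b', 'd', 'e'] -> ['d', 'b', 'e']
'e': index 2 in ['d', 'b', 'e'] -> ['e', 'd', 'b']
'b': index 2 in ['e', 'd', 'b'] -> ['b', 'e', 'd']
'e': index 1 in ['b', 'e', 'd'] -> ['e', 'b', 'd']
'd': index 2 in ['e', 'b', 'd'] -> ['d', 'e', 'b']
'b': index 2 in ['d', 'e', 'b'] -> ['b', 'd', 'e']
'b': index 0 in ['b', 'd', 'e'] -> ['b', 'd', 'e']


Output: [1, 2, 2, 1, 2, 2, 0]


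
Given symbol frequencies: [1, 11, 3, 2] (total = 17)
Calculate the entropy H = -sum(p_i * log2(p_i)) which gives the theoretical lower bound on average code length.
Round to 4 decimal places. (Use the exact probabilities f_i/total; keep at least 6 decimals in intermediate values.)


Per-symbol terms -p_i * log2(p_i) with p_i = f_i/17:
  p = 1/17 = 0.058824: log2(p) = -4.087463, -p*log2(p) = 0.240439
  p = 11/17 = 0.647059: log2(p) = -0.628031, -p*log2(p) = 0.406373
  p = 3/17 = 0.176471: log2(p) = -2.502500, -p*log2(p) = 0.441618
  p = 2/17 = 0.117647: log2(p) = -3.087463, -p*log2(p) = 0.363231
H = 0.240439 + 0.406373 + 0.441618 + 0.363231 = 1.451661

H = 1.4517 bits/symbol


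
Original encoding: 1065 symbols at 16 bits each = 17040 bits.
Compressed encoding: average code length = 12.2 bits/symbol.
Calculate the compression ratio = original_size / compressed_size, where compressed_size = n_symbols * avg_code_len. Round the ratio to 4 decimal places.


original_size = n_symbols * orig_bits = 1065 * 16 = 17040 bits
compressed_size = n_symbols * avg_code_len = 1065 * 12.2 = 12993.0 bits
ratio = original_size / compressed_size = 17040 / 12993.0 = 1.3115

Compression ratio = 1.3115


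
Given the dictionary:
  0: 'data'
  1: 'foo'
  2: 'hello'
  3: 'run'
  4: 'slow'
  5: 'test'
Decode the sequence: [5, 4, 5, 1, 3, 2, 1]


Look up each index in the dictionary:
  5 -> 'test'
  4 -> 'slow'
  5 -> 'test'
  1 -> 'foo'
  3 -> 'run'
  2 -> 'hello'
  1 -> 'foo'

Decoded: "test slow test foo run hello foo"


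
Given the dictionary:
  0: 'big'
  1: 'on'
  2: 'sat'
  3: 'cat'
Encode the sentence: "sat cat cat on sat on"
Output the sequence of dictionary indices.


Look up each word in the dictionary:
  'sat' -> 2
  'cat' -> 3
  'cat' -> 3
  'on' -> 1
  'sat' -> 2
  'on' -> 1

Encoded: [2, 3, 3, 1, 2, 1]


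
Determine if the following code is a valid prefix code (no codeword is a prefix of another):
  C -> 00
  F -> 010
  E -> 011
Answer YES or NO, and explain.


Checking each pair (does one codeword prefix another?):
  C='00' vs F='010': no prefix
  C='00' vs E='011': no prefix
  F='010' vs C='00': no prefix
  F='010' vs E='011': no prefix
  E='011' vs C='00': no prefix
  E='011' vs F='010': no prefix
No violation found over all pairs.

YES -- this is a valid prefix code. No codeword is a prefix of any other codeword.


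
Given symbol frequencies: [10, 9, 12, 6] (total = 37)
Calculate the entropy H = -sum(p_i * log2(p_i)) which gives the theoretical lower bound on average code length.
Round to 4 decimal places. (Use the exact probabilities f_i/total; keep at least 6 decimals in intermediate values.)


Per-symbol terms -p_i * log2(p_i) with p_i = f_i/37:
  p = 10/37 = 0.270270: log2(p) = -1.887525, -p*log2(p) = 0.510142
  p = 9/37 = 0.243243: log2(p) = -2.039528, -p*log2(p) = 0.496101
  p = 12/37 = 0.324324: log2(p) = -1.624491, -p*log2(p) = 0.526862
  p = 6/37 = 0.162162: log2(p) = -2.624491, -p*log2(p) = 0.425593
H = 0.510142 + 0.496101 + 0.526862 + 0.425593 = 1.958698

H = 1.9587 bits/symbol


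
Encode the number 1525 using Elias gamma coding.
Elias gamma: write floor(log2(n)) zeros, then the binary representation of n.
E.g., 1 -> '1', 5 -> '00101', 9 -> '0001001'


num_bits = floor(log2(1525)) + 1 = 11
leading_zeros = num_bits - 1 = 10
binary(1525) = 10111110101

Elias gamma(1525) = '0000000000' + '10111110101' = 000000000010111110101 (21 bits)


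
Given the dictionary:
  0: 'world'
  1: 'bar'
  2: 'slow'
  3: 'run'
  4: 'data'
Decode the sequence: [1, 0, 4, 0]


Look up each index in the dictionary:
  1 -> 'bar'
  0 -> 'world'
  4 -> 'data'
  0 -> 'world'

Decoded: "bar world data world"


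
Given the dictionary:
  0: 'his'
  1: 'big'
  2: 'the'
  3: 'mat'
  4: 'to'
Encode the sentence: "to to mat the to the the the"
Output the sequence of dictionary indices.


Look up each word in the dictionary:
  'to' -> 4
  'to' -> 4
  'mat' -> 3
  'the' -> 2
  'to' -> 4
  'the' -> 2
  'the' -> 2
  'the' -> 2

Encoded: [4, 4, 3, 2, 4, 2, 2, 2]


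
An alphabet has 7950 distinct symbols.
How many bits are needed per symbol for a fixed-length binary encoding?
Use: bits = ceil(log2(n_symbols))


log2(7950) = 12.9567
Bracket: 2^12 = 4096 < 7950 <= 2^13 = 8192
So ceil(log2(7950)) = 13

bits = ceil(log2(7950)) = ceil(12.9567) = 13 bits


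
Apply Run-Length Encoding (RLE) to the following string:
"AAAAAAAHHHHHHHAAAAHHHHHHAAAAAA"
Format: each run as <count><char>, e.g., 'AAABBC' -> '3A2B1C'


Scanning runs left to right:
  i=0: run of 'A' x 7 -> '7A'
  i=7: run of 'H' x 7 -> '7H'
  i=14: run of 'A' x 4 -> '4A'
  i=18: run of 'H' x 6 -> '6H'
  i=24: run of 'A' x 6 -> '6A'

RLE = 7A7H4A6H6A


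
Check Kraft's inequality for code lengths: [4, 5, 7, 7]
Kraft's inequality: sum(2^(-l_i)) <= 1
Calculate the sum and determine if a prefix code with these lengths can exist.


Sum = 2^(-4) + 2^(-5) + 2^(-7) + 2^(-7)
    = 0.0625 + 0.03125 + 0.0078125 + 0.0078125
    = 14/128 = 0.109375
Since 0.109375 <= 1, Kraft's inequality IS satisfied.
A prefix code with these lengths CAN exist.

Kraft sum = 0.109375. Satisfied.


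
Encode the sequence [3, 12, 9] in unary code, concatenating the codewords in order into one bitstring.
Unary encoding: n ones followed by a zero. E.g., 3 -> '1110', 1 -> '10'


Encode each number as n ones followed by a terminating 0:
  3 -> 1110 (4 bits)
  12 -> 1111111111110 (13 bits)
  9 -> 1111111110 (10 bits)
Total length = 4 + 13 + 10 = 27 bits.

Unary([3, 12, 9]) = 111011111111111101111111110 (27 bits)


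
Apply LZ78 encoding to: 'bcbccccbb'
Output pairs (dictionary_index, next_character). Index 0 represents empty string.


LZ78 encoding steps:
Dictionary: {0: ''}
Step 1: w='' (idx 0), next='b' -> output (0, 'b'), add 'b' as idx 1
Step 2: w='' (idx 0), next='c' -> output (0, 'c'), add 'c' as idx 2
Step 3: w='b' (idx 1), next='c' -> output (1, 'c'), add 'bc' as idx 3
Step 4: w='c' (idx 2), next='c' -> output (2, 'c'), add 'cc' as idx 4
Step 5: w='c' (idx 2), next='b' -> output (2, 'b'), add 'cb' as idx 5
Step 6: w='b' (idx 1), end of input -> output (1, '')


Encoded: [(0, 'b'), (0, 'c'), (1, 'c'), (2, 'c'), (2, 'b'), (1, '')]


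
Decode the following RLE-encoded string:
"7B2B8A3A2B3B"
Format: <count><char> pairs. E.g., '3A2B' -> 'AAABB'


Expanding each <count><char> pair:
  7B -> 'BBBBBBB'
  2B -> 'BB'
  8A -> 'AAAAAAAA'
  3A -> 'AAA'
  2B -> 'BB'
  3B -> 'BBB'

Decoded = BBBBBBBBBAAAAAAAAAAABBBBB


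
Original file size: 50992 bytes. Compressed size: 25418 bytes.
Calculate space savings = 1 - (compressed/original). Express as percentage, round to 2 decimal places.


ratio = compressed/original = 25418/50992 = 0.49847
savings = 1 - ratio = 1 - 0.49847 = 0.50153
as a percentage: 0.50153 * 100 = 50.15%

Space savings = 1 - 25418/50992 = 50.15%


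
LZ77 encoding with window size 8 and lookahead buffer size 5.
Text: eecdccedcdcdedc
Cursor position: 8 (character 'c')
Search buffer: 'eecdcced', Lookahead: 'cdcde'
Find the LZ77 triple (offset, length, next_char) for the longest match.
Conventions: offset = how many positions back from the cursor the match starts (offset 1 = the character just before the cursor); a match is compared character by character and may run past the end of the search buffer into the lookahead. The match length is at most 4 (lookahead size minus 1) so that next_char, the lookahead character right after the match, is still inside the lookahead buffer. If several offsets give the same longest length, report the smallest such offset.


Try each offset into the search buffer:
  offset=1 (pos 7, char 'd'): match length 0
  offset=2 (pos 6, char 'e'): match length 0
  offset=3 (pos 5, char 'c'): match length 1
  offset=4 (pos 4, char 'c'): match length 1
  offset=5 (pos 3, char 'd'): match length 0
  offset=6 (pos 2, char 'c'): match length 3
  offset=7 (pos 1, char 'e'): match length 0
  offset=8 (pos 0, char 'e'): match length 0
Longest match has length 3 at offset 6.
next_char = character at position 8 + 3 = 11 -> 'd'

Best match: offset=6, length=3 (matching 'cdc' starting at position 2)
LZ77 triple: (6, 3, 'd')


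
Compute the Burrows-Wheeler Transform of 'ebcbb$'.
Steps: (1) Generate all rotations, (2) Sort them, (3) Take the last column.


Rotations (sorted):
  0: $ebcbb -> last char: b
  1: b$ebcb -> last char: b
  2: bb$ebc -> last char: c
  3: bcbb$e -> last char: e
  4: cbb$eb -> last char: b
  5: ebcbb$ -> last char: $


BWT = bbceb$


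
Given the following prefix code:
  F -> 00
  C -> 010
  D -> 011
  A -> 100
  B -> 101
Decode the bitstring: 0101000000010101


Decoding step by step:
Bits 010 -> C
Bits 100 -> A
Bits 00 -> F
Bits 00 -> F
Bits 010 -> C
Bits 101 -> B


Decoded message: CAFFCB


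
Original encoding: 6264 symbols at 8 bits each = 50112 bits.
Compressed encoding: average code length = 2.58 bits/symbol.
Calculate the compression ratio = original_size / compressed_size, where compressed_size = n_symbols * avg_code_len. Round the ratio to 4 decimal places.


original_size = n_symbols * orig_bits = 6264 * 8 = 50112 bits
compressed_size = n_symbols * avg_code_len = 6264 * 2.58 = 16161.12 bits
ratio = original_size / compressed_size = 50112 / 16161.12 = 3.1008

Compression ratio = 3.1008


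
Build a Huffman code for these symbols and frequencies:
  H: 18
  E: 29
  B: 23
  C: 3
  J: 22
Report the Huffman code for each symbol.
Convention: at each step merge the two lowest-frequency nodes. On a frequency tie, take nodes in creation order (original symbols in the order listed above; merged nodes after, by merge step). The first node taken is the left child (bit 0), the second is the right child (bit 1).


Huffman tree construction:
Step 1: Merge C(3) + H(18) = 21
Step 2: Merge (C+H)(21) + J(22) = 43
Step 3: Merge B(23) + E(29) = 52
Step 4: Merge ((C+H)+J)(43) + (B+E)(52) = 95
Read each symbol's code off the tree from the root (left child = 0, right child = 1).

Codes:
  H: 001 (length 3)
  E: 11 (length 2)
  B: 10 (length 2)
  C: 000 (length 3)
  J: 01 (length 2)
Average code length: 211/95 = 2.2211 bits/symbol


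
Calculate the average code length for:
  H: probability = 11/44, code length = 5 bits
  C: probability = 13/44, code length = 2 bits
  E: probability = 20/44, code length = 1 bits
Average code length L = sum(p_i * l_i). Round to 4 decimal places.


Weighted contributions p_i * l_i:
  H: (11/44) * 5 = 55/44
  C: (13/44) * 2 = 26/44
  E: (20/44) * 1 = 20/44
Sum = (55 + 26 + 20)/44 = 101/44

L = 101/44 = 2.2955 bits/symbol


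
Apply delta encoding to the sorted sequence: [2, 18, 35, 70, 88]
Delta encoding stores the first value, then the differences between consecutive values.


First value: 2
Deltas:
  18 - 2 = 16
  35 - 18 = 17
  70 - 35 = 35
  88 - 70 = 18


Delta encoded: [2, 16, 17, 35, 18]


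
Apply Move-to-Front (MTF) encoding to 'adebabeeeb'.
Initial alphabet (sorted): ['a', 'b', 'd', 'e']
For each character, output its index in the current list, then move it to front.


MTF encoding:
'a': index 0 in ['a', 'b', 'd', 'e'] -> ['a', 'b', 'd', 'e']
'd': index 2 in ['a', 'b', 'd', 'e'] -> ['d', 'a', 'b', 'e']
'e': index 3 in ['d', 'a', 'b', 'e'] -> ['e', 'd', 'a', 'b']
'b': index 3 in ['e', 'd', 'a', 'b'] -> ['b', 'e', 'd', 'a']
'a': index 3 in ['b', 'e', 'd', 'a'] -> ['a', 'b', 'e', 'd']
'b': index 1 in ['a', 'b', 'e', 'd'] -> ['b', 'a', 'e', 'd']
'e': index 2 in ['b', 'a', 'e', 'd'] -> ['e', 'b', 'a', 'd']
'e': index 0 in ['e', 'b', 'a', 'd'] -> ['e', 'b', 'a', 'd']
'e': index 0 in ['e', 'b', 'a', 'd'] -> ['e', 'b', 'a', 'd']
'b': index 1 in ['e', 'b', 'a', 'd'] -> ['b', 'e', 'a', 'd']


Output: [0, 2, 3, 3, 3, 1, 2, 0, 0, 1]


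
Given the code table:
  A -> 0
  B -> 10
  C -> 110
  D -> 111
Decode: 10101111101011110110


Decoding:
10 -> B
10 -> B
111 -> D
110 -> C
10 -> B
111 -> D
10 -> B
110 -> C


Result: BBDCBDBC


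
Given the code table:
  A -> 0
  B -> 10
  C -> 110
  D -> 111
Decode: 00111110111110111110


Decoding:
0 -> A
0 -> A
111 -> D
110 -> C
111 -> D
110 -> C
111 -> D
110 -> C


Result: AADCDCDC


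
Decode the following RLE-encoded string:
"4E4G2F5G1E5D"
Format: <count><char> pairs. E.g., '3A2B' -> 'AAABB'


Expanding each <count><char> pair:
  4E -> 'EEEE'
  4G -> 'GGGG'
  2F -> 'FF'
  5G -> 'GGGGG'
  1E -> 'E'
  5D -> 'DDDDD'

Decoded = EEEEGGGGFFGGGGGEDDDDD


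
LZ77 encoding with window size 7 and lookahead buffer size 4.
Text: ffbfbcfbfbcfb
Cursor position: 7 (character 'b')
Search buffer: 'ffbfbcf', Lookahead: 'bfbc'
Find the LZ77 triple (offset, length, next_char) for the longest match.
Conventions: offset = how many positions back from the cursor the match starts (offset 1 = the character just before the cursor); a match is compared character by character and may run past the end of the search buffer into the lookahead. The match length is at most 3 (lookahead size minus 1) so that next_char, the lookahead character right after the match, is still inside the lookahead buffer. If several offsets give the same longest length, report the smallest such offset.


Try each offset into the search buffer:
  offset=1 (pos 6, char 'f'): match length 0
  offset=2 (pos 5, char 'c'): match length 0
  offset=3 (pos 4, char 'b'): match length 1
  offset=4 (pos 3, char 'f'): match length 0
  offset=5 (pos 2, char 'b'): match length 3
  offset=6 (pos 1, char 'f'): match length 0
  offset=7 (pos 0, char 'f'): match length 0
Longest match has length 3 at offset 5.
next_char = character at position 7 + 3 = 10 -> 'c'

Best match: offset=5, length=3 (matching 'bfb' starting at position 2)
LZ77 triple: (5, 3, 'c')


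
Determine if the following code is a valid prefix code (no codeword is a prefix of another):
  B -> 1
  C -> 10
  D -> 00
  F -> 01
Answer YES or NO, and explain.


Checking each pair (does one codeword prefix another?):
  B='1' vs C='10': prefix -- VIOLATION

NO -- this is NOT a valid prefix code. B (1) is a prefix of C (10).


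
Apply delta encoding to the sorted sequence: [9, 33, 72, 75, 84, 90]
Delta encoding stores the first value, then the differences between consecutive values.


First value: 9
Deltas:
  33 - 9 = 24
  72 - 33 = 39
  75 - 72 = 3
  84 - 75 = 9
  90 - 84 = 6


Delta encoded: [9, 24, 39, 3, 9, 6]


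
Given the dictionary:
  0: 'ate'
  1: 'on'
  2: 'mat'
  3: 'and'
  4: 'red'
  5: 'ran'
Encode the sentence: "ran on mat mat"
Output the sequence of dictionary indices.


Look up each word in the dictionary:
  'ran' -> 5
  'on' -> 1
  'mat' -> 2
  'mat' -> 2

Encoded: [5, 1, 2, 2]


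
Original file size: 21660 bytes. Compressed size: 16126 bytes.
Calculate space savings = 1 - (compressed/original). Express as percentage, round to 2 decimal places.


ratio = compressed/original = 16126/21660 = 0.744506
savings = 1 - ratio = 1 - 0.744506 = 0.255494
as a percentage: 0.255494 * 100 = 25.55%

Space savings = 1 - 16126/21660 = 25.55%


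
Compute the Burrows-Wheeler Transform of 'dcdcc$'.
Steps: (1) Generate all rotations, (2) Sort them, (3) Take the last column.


Rotations (sorted):
  0: $dcdcc -> last char: c
  1: c$dcdc -> last char: c
  2: cc$dcd -> last char: d
  3: cdcc$d -> last char: d
  4: dcc$dc -> last char: c
  5: dcdcc$ -> last char: $


BWT = ccddc$


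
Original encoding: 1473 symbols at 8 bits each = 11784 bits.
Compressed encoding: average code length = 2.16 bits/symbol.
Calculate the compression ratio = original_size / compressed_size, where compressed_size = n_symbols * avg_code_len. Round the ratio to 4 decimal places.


original_size = n_symbols * orig_bits = 1473 * 8 = 11784 bits
compressed_size = n_symbols * avg_code_len = 1473 * 2.16 = 3181.68 bits
ratio = original_size / compressed_size = 11784 / 3181.68 = 3.7037

Compression ratio = 3.7037


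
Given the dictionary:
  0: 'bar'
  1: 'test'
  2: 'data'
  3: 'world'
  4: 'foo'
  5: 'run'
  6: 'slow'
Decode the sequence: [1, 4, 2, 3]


Look up each index in the dictionary:
  1 -> 'test'
  4 -> 'foo'
  2 -> 'data'
  3 -> 'world'

Decoded: "test foo data world"


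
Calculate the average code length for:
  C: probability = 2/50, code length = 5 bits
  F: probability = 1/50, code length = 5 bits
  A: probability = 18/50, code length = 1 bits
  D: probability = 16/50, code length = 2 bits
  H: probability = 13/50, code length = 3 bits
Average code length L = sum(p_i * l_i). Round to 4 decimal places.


Weighted contributions p_i * l_i:
  C: (2/50) * 5 = 10/50
  F: (1/50) * 5 = 5/50
  A: (18/50) * 1 = 18/50
  D: (16/50) * 2 = 32/50
  H: (13/50) * 3 = 39/50
Sum = (10 + 5 + 18 + 32 + 39)/50 = 104/50

L = 104/50 = 2.0800 bits/symbol


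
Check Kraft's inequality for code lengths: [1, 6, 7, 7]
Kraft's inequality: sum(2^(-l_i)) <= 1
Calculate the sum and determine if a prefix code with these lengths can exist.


Sum = 2^(-1) + 2^(-6) + 2^(-7) + 2^(-7)
    = 0.5 + 0.015625 + 0.0078125 + 0.0078125
    = 68/128 = 0.53125
Since 0.53125 <= 1, Kraft's inequality IS satisfied.
A prefix code with these lengths CAN exist.

Kraft sum = 0.53125. Satisfied.


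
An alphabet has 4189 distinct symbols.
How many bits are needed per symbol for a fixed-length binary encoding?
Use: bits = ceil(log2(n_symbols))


log2(4189) = 12.0324
Bracket: 2^12 = 4096 < 4189 <= 2^13 = 8192
So ceil(log2(4189)) = 13

bits = ceil(log2(4189)) = ceil(12.0324) = 13 bits


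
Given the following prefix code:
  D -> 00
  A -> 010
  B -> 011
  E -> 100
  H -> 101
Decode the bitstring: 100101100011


Decoding step by step:
Bits 100 -> E
Bits 101 -> H
Bits 100 -> E
Bits 011 -> B


Decoded message: EHEB


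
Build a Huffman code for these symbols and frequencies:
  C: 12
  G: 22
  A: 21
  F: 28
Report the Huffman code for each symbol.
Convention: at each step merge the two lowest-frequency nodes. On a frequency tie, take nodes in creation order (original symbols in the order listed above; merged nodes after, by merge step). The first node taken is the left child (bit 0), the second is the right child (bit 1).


Huffman tree construction:
Step 1: Merge C(12) + A(21) = 33
Step 2: Merge G(22) + F(28) = 50
Step 3: Merge (C+A)(33) + (G+F)(50) = 83
Read each symbol's code off the tree from the root (left child = 0, right child = 1).

Codes:
  C: 00 (length 2)
  G: 10 (length 2)
  A: 01 (length 2)
  F: 11 (length 2)
Average code length: 166/83 = 2.0000 bits/symbol


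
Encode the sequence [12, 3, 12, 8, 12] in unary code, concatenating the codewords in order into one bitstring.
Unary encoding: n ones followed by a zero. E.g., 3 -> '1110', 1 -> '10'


Encode each number as n ones followed by a terminating 0:
  12 -> 1111111111110 (13 bits)
  3 -> 1110 (4 bits)
  12 -> 1111111111110 (13 bits)
  8 -> 111111110 (9 bits)
  12 -> 1111111111110 (13 bits)
Total length = 13 + 4 + 13 + 9 + 13 = 52 bits.

Unary([12, 3, 12, 8, 12]) = 1111111111110111011111111111101111111101111111111110 (52 bits)


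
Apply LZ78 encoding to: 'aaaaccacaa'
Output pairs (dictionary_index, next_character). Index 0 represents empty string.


LZ78 encoding steps:
Dictionary: {0: ''}
Step 1: w='' (idx 0), next='a' -> output (0, 'a'), add 'a' as idx 1
Step 2: w='a' (idx 1), next='a' -> output (1, 'a'), add 'aa' as idx 2
Step 3: w='a' (idx 1), next='c' -> output (1, 'c'), add 'ac' as idx 3
Step 4: w='' (idx 0), next='c' -> output (0, 'c'), add 'c' as idx 4
Step 5: w='ac' (idx 3), next='a' -> output (3, 'a'), add 'aca' as idx 5
Step 6: w='a' (idx 1), end of input -> output (1, '')


Encoded: [(0, 'a'), (1, 'a'), (1, 'c'), (0, 'c'), (3, 'a'), (1, '')]


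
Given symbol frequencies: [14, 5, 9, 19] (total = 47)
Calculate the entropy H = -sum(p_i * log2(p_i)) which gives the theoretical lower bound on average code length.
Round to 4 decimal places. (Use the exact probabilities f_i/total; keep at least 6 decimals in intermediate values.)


Per-symbol terms -p_i * log2(p_i) with p_i = f_i/47:
  p = 14/47 = 0.297872: log2(p) = -1.747234, -p*log2(p) = 0.520453
  p = 5/47 = 0.106383: log2(p) = -3.232661, -p*log2(p) = 0.343900
  p = 9/47 = 0.191489: log2(p) = -2.384664, -p*log2(p) = 0.456638
  p = 19/47 = 0.404255: log2(p) = -1.306661, -p*log2(p) = 0.528225
H = 0.520453 + 0.343900 + 0.456638 + 0.528225 = 1.849216

H = 1.8492 bits/symbol


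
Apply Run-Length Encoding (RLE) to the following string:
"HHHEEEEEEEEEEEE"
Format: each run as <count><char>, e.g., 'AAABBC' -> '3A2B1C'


Scanning runs left to right:
  i=0: run of 'H' x 3 -> '3H'
  i=3: run of 'E' x 12 -> '12E'

RLE = 3H12E


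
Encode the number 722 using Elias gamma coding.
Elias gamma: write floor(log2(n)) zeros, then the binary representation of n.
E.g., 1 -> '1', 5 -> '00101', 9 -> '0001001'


num_bits = floor(log2(722)) + 1 = 10
leading_zeros = num_bits - 1 = 9
binary(722) = 1011010010

Elias gamma(722) = '000000000' + '1011010010' = 0000000001011010010 (19 bits)


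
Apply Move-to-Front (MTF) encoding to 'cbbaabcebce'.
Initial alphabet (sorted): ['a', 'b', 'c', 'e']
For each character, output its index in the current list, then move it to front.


MTF encoding:
'c': index 2 in ['a', 'b', 'c', 'e'] -> ['c', 'a', 'b', 'e']
'b': index 2 in ['c', 'a', 'b', 'e'] -> ['b', 'c', 'a', 'e']
'b': index 0 in ['b', 'c', 'a', 'e'] -> ['b', 'c', 'a', 'e']
'a': index 2 in ['b', 'c', 'a', 'e'] -> ['a', 'b', 'c', 'e']
'a': index 0 in ['a', 'b', 'c', 'e'] -> ['a', 'b', 'c', 'e']
'b': index 1 in ['a', 'b', 'c', 'e'] -> ['b', 'a', 'c', 'e']
'c': index 2 in ['b', 'a', 'c', 'e'] -> ['c', 'b', 'a', 'e']
'e': index 3 in ['c', 'b', 'a', 'e'] -> ['e', 'c', 'b', 'a']
'b': index 2 in ['e', 'c', 'b', 'a'] -> ['b', 'e', 'c', 'a']
'c': index 2 in ['b', 'e', 'c', 'a'] -> ['c', 'b', 'e', 'a']
'e': index 2 in ['c', 'b', 'e', 'a'] -> ['e', 'c', 'b', 'a']


Output: [2, 2, 0, 2, 0, 1, 2, 3, 2, 2, 2]


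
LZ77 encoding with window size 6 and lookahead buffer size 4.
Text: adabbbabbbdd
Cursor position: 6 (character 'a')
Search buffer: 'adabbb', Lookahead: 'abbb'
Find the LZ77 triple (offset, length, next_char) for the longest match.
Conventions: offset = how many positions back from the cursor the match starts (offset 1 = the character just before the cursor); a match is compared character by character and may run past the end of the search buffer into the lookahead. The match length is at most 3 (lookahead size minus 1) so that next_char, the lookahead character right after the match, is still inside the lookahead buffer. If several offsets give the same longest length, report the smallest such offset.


Try each offset into the search buffer:
  offset=1 (pos 5, char 'b'): match length 0
  offset=2 (pos 4, char 'b'): match length 0
  offset=3 (pos 3, char 'b'): match length 0
  offset=4 (pos 2, char 'a'): match length 3
  offset=5 (pos 1, char 'd'): match length 0
  offset=6 (pos 0, char 'a'): match length 1
Longest match has length 3 at offset 4.
next_char = character at position 6 + 3 = 9 -> 'b'

Best match: offset=4, length=3 (matching 'abb' starting at position 2)
LZ77 triple: (4, 3, 'b')


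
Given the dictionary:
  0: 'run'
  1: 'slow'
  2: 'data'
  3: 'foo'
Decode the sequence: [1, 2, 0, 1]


Look up each index in the dictionary:
  1 -> 'slow'
  2 -> 'data'
  0 -> 'run'
  1 -> 'slow'

Decoded: "slow data run slow"


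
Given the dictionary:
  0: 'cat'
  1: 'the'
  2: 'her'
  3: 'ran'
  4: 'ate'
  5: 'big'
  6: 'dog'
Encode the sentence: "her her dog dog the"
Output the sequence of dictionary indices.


Look up each word in the dictionary:
  'her' -> 2
  'her' -> 2
  'dog' -> 6
  'dog' -> 6
  'the' -> 1

Encoded: [2, 2, 6, 6, 1]


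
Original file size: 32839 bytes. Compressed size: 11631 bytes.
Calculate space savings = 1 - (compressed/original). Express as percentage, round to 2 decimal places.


ratio = compressed/original = 11631/32839 = 0.354183
savings = 1 - ratio = 1 - 0.354183 = 0.645817
as a percentage: 0.645817 * 100 = 64.58%

Space savings = 1 - 11631/32839 = 64.58%


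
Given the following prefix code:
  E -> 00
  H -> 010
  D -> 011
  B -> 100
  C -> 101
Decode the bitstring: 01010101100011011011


Decoding step by step:
Bits 010 -> H
Bits 101 -> C
Bits 011 -> D
Bits 00 -> E
Bits 011 -> D
Bits 011 -> D
Bits 011 -> D


Decoded message: HCDEDDD
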